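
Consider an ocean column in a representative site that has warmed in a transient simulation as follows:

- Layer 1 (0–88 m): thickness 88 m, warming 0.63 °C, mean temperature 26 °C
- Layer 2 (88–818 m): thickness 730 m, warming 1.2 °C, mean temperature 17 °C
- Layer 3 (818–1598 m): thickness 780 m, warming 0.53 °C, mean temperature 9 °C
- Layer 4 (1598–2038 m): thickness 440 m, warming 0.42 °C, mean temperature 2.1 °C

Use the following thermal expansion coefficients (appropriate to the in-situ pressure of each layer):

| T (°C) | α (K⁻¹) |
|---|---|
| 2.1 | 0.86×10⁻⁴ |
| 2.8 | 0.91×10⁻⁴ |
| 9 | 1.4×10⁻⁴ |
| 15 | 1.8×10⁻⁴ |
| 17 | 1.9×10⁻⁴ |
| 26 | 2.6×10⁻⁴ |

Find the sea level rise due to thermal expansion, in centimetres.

Layer 1 at 26 °C → α = 2.6×10⁻⁴ K⁻¹
Layer 2 at 17 °C → α = 1.9×10⁻⁴ K⁻¹
Layer 3 at 9 °C → α = 1.4×10⁻⁴ K⁻¹
Layer 4 at 2.1 °C → α = 0.86×10⁻⁴ K⁻¹
0–88 m: 2.6×10⁻⁴ × 0.63 × 88 = 0.0144144 m
Layer 2: 730 × 1.9×10⁻⁴ × 1.2 = 0.16644 m
1.4×10⁻⁴ × 780 × 0.53 = 0.057876 m
0.86×10⁻⁴ × 440 × 0.42 = 0.0158928 m
Δh = 0.0144144 + 0.16644 + 0.057876 + 0.0158928 = 0.2546232 m

about 25 cm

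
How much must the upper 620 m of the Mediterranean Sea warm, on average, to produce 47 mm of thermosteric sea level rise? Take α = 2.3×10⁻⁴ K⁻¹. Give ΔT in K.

ΔT = Δh/(αH) = 0.047 / (2.3×10⁻⁴ × 620) ≈ 0.3296 K

ΔT ≈ 0.330 K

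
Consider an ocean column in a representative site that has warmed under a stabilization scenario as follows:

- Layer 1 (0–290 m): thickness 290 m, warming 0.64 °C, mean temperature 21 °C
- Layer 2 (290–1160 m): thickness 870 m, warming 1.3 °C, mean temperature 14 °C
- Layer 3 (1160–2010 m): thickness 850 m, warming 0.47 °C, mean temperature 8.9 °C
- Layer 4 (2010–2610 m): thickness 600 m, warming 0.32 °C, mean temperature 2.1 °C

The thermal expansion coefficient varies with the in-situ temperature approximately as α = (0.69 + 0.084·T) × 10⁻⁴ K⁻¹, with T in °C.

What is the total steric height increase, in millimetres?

Layer 1: α = (0.69 + 0.084×21)×10⁻⁴ = 2.454×10⁻⁴ K⁻¹
Layer 2: α = (0.69 + 0.084×14)×10⁻⁴ = 1.866×10⁻⁴ K⁻¹
Layer 3: α = (0.69 + 0.084×8.9)×10⁻⁴ = 1.4376×10⁻⁴ K⁻¹
Layer 4: α = (0.69 + 0.084×2.1)×10⁻⁴ = 0.8664×10⁻⁴ K⁻¹
0–290 m: 2.454×10⁻⁴ × 290 × 0.64 = 0.04554624 m
1.3 × 870 × 1.866×10⁻⁴ = 0.2110446 m
850 × 0.47 × 1.4376×10⁻⁴ = 0.05743212 m
0.32 × 600 × 0.8664×10⁻⁴ = 0.01663488 m
Δh = 0.04554624 + 0.2110446 + 0.05743212 + 0.01663488 = 0.33065784 m ≈ 331 mm

Δh ≈ 331 mm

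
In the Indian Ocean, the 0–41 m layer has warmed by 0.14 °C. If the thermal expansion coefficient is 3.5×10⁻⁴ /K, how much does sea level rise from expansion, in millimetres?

about 2.01 mm

Δh = αΔT·H = 3.5×10⁻⁴ × 0.14 × 41 = 0.002009 m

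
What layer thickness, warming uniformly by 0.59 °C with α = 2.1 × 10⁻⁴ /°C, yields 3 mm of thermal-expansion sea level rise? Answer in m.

H = Δh/(αΔT) = 0.003 / (2.1×10⁻⁴ × 0.59) ≈ 24.21 m

H ≈ 24.2 m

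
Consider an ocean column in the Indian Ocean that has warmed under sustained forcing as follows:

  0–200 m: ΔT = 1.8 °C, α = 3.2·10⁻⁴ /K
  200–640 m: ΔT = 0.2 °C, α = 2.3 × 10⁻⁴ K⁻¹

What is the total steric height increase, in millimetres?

135 mm

1.8 × 200 × 3.2×10⁻⁴ = 0.11520 m
200–640 m: 2.3×10⁻⁴ × 440 × 0.2 = 0.02024 m
Δh = 0.11520 + 0.02024 = 0.13544 m ≈ 135 mm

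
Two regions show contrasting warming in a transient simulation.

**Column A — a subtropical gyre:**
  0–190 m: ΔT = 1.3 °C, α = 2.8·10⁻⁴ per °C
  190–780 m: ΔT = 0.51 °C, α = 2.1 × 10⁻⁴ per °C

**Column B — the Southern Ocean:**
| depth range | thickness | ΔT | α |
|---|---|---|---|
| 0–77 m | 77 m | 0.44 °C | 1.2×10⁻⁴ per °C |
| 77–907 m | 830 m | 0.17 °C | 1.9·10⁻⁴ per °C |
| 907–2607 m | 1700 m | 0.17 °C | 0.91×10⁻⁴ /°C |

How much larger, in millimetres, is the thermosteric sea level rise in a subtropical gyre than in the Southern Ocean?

A 1.3 × 2.8×10⁻⁴ × 190 = 0.06916 m
A 590 × 2.1×10⁻⁴ × 0.51 = 0.063189 m
A total: 0.132349 m
B Layer 1: 0.44 × 1.2×10⁻⁴ × 77 = 0.0040656 m
B Layer 2: 0.17 × 1.9×10⁻⁴ × 830 = 0.026809 m
B 1700 × 0.17 × 0.91×10⁻⁴ = 0.026299 m
B total: 0.0571736 m
Difference: 0.132349 − 0.0571736 = 0.0751754 m

Δh_A − Δh_B ≈ 75.2 mm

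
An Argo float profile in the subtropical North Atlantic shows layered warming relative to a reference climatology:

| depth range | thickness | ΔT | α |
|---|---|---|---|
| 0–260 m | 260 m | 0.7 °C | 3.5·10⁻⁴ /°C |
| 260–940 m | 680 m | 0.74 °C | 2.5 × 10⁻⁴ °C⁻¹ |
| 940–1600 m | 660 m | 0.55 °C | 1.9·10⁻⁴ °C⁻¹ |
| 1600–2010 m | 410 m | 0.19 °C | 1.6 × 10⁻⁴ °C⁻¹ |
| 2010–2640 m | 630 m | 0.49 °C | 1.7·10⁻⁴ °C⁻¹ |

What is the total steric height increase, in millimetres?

3.5×10⁻⁴ × 0.7 × 260 = 0.06370 m
Layer 2: 680 × 0.74 × 2.5×10⁻⁴ = 0.12580 m
Layer 3: 1.9×10⁻⁴ × 660 × 0.55 = 0.06897 m
1600–2010 m: 410 × 0.19 × 1.6×10⁻⁴ = 0.012464 m
630 × 1.7×10⁻⁴ × 0.49 = 0.052479 m
Δh = 0.06370 + 0.12580 + 0.06897 + 0.012464 + 0.052479 = 0.323413 m

about 320 mm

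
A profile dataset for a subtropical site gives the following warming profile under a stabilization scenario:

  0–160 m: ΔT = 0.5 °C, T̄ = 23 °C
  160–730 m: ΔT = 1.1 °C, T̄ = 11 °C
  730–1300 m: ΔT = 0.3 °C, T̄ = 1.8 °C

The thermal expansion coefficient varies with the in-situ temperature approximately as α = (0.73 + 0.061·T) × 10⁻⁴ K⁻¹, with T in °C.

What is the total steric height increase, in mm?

Layer 1: α = (0.73 + 0.061×23)×10⁻⁴ = 2.133×10⁻⁴ K⁻¹
Layer 2: α = (0.73 + 0.061×11)×10⁻⁴ = 1.401×10⁻⁴ K⁻¹
Layer 3: α = (0.73 + 0.061×1.8)×10⁻⁴ = 0.8398×10⁻⁴ K⁻¹
0–160 m: 0.5 × 2.133×10⁻⁴ × 160 = 0.017064 m
Layer 2: 570 × 1.401×10⁻⁴ × 1.1 = 0.0878427 m
730–1300 m: 570 × 0.8398×10⁻⁴ × 0.3 = 0.01436058 m
Δh = 0.017064 + 0.0878427 + 0.01436058 = 0.11926728 m

119 mm of thermosteric rise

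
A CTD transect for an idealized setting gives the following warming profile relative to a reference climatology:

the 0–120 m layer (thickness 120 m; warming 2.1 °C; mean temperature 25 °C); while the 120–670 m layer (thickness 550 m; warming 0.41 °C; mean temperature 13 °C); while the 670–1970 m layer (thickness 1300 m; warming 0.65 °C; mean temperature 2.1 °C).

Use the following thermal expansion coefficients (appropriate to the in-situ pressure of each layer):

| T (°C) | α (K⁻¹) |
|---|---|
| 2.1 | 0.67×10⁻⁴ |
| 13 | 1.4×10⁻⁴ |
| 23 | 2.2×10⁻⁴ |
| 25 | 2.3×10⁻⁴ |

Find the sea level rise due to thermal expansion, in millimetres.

Layer 1 at 25 °C → α = 2.3×10⁻⁴ K⁻¹
Layer 2 at 13 °C → α = 1.4×10⁻⁴ K⁻¹
Layer 3 at 2.1 °C → α = 0.67×10⁻⁴ K⁻¹
2.1 × 120 × 2.3×10⁻⁴ = 0.05796 m
120–670 m: 550 × 1.4×10⁻⁴ × 0.41 = 0.03157 m
0.67×10⁻⁴ × 0.65 × 1300 = 0.056615 m
Δh = 0.05796 + 0.03157 + 0.056615 = 0.146145 m

Δh = 146 mm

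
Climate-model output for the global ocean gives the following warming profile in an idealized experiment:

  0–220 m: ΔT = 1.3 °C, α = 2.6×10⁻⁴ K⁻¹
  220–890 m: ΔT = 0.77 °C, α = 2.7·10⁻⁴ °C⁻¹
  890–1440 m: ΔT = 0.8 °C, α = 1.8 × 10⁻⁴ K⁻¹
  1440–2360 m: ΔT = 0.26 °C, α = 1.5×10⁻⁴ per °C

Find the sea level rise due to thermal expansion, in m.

0–220 m: 2.6×10⁻⁴ × 1.3 × 220 = 0.07436 m
Layer 2: 670 × 2.7×10⁻⁴ × 0.77 = 0.139293 m
Layer 3: 550 × 0.8 × 1.8×10⁻⁴ = 0.07920 m
920 × 1.5×10⁻⁴ × 0.26 = 0.03588 m
Δh = 0.07436 + 0.139293 + 0.07920 + 0.03588 = 0.328733 m

0.329 m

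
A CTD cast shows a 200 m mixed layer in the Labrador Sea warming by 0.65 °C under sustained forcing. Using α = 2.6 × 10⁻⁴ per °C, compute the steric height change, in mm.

Δh = αΔT·H = 2.6×10⁻⁴ × 0.65 × 200 = 0.03380 m

Δh = 33.8 mm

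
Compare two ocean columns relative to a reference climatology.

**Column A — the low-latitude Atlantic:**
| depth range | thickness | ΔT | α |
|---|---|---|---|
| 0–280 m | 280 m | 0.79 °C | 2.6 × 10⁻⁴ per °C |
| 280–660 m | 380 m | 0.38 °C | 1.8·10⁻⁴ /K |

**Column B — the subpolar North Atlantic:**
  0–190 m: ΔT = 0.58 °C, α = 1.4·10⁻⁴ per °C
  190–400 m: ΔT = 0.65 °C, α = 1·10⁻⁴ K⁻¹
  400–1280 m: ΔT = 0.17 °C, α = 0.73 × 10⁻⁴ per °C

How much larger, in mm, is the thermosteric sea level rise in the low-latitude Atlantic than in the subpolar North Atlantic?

A 0–280 m: 0.79 × 2.6×10⁻⁴ × 280 = 0.057512 m
A Layer 2: 380 × 0.38 × 1.8×10⁻⁴ = 0.025992 m
A total: 0.083504 m
B Layer 1: 0.58 × 1.4×10⁻⁴ × 190 = 0.015428 m
B 190–400 m: 1×10⁻⁴ × 210 × 0.65 = 0.01365 m
B 880 × 0.17 × 0.73×10⁻⁴ = 0.0109208 m
B total: 0.0399988 m
Difference: 0.083504 − 0.0399988 = 0.0435052 m

44 mm larger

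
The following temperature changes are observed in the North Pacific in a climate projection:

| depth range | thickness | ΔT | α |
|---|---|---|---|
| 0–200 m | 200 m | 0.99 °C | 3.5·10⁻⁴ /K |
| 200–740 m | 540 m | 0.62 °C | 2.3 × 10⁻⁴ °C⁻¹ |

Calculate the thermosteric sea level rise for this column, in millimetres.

0–200 m: 3.5×10⁻⁴ × 0.99 × 200 = 0.06930 m
540 × 0.62 × 2.3×10⁻⁴ = 0.077004 m
Δh = 0.06930 + 0.077004 = 0.146304 m

about 150 mm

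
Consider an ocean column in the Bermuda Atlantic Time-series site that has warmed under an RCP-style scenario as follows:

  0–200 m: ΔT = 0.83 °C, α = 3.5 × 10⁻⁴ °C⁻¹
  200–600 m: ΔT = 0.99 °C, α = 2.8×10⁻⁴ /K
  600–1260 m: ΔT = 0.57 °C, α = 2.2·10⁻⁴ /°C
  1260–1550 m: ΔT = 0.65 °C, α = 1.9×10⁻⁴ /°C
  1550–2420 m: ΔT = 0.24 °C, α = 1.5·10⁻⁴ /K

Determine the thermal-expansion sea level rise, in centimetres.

32 cm of thermosteric rise

3.5×10⁻⁴ × 0.83 × 200 = 0.05810 m
Layer 2: 400 × 0.99 × 2.8×10⁻⁴ = 0.11088 m
Layer 3: 660 × 2.2×10⁻⁴ × 0.57 = 0.082764 m
Layer 4: 0.65 × 290 × 1.9×10⁻⁴ = 0.035815 m
1550–2420 m: 0.24 × 1.5×10⁻⁴ × 870 = 0.03132 m
Δh = 0.05810 + 0.11088 + 0.082764 + 0.035815 + 0.03132 = 0.318879 m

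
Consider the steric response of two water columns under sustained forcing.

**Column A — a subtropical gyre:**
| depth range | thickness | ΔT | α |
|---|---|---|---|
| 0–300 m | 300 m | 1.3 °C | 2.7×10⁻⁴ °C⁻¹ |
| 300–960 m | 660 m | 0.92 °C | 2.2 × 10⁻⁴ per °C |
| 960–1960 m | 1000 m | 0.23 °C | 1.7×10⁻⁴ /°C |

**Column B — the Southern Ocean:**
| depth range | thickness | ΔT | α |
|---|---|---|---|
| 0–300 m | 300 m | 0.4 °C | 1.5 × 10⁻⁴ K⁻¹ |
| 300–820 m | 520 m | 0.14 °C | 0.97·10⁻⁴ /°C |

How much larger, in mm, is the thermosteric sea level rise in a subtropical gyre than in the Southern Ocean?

Δh_A − Δh_B ≈ 250 mm

A Layer 1: 2.7×10⁻⁴ × 300 × 1.3 = 0.10530 m
A 300–960 m: 2.2×10⁻⁴ × 0.92 × 660 = 0.133584 m
A 960–1960 m: 1.7×10⁻⁴ × 1000 × 0.23 = 0.03910 m
A total: 0.277984 m
B 0–300 m: 300 × 1.5×10⁻⁴ × 0.4 = 0.01800 m
B 300–820 m: 0.97×10⁻⁴ × 0.14 × 520 = 0.0070616 m
B total: 0.0250616 m
Difference: 0.277984 − 0.0250616 = 0.2529224 m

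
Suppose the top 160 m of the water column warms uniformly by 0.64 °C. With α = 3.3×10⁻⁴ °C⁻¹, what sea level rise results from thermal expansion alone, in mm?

Δh = αΔT·H = 3.3×10⁻⁴ × 0.64 × 160 = 0.033792 m

Δh ≈ 33.8 mm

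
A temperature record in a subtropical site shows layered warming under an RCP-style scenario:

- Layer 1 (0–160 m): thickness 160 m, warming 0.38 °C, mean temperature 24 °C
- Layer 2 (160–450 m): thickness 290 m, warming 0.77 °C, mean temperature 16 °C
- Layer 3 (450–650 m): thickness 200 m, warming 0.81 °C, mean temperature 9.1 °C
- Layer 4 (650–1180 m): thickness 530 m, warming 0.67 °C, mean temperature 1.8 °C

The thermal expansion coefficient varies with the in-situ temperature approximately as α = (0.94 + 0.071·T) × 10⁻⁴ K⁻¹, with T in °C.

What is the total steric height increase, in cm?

Layer 1: α = (0.94 + 0.071×24)×10⁻⁴ = 2.644×10⁻⁴ K⁻¹
Layer 2: α = (0.94 + 0.071×16)×10⁻⁴ = 2.076×10⁻⁴ K⁻¹
Layer 3: α = (0.94 + 0.071×9.1)×10⁻⁴ = 1.5861×10⁻⁴ K⁻¹
Layer 4: α = (0.94 + 0.071×1.8)×10⁻⁴ = 1.0678×10⁻⁴ K⁻¹
Layer 1: 0.38 × 160 × 2.644×10⁻⁴ = 0.01607552 m
160–450 m: 2.076×10⁻⁴ × 0.77 × 290 = 0.04635708 m
450–650 m: 200 × 1.5861×10⁻⁴ × 0.81 = 0.02569482 m
Layer 4: 530 × 0.67 × 1.0678×10⁻⁴ = 0.037917578 m
Δh = 0.01607552 + 0.04635708 + 0.02569482 + 0.037917578 = 0.126044998 m

about 12.6 cm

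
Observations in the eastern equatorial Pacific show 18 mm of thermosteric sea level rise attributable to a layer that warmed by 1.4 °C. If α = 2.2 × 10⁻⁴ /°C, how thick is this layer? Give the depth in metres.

58.4 m

H = Δh/(αΔT) = 0.018 / (2.2×10⁻⁴ × 1.4) ≈ 58.44 m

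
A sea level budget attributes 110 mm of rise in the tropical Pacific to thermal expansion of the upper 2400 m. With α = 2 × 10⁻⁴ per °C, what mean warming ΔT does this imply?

0.23 °C

ΔT = Δh/(αH) = 0.11 / (2×10⁻⁴ × 2400) ≈ 0.2292 °C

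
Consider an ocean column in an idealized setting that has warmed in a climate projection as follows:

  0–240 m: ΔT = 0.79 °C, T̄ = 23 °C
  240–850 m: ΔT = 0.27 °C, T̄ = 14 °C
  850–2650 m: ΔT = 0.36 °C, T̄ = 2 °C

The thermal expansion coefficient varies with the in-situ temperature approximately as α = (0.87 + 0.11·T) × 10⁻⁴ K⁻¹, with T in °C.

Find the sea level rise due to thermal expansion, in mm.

170 mm of thermosteric rise

Layer 1: α = (0.87 + 0.11×23)×10⁻⁴ = 3.4×10⁻⁴ K⁻¹
Layer 2: α = (0.87 + 0.11×14)×10⁻⁴ = 2.41×10⁻⁴ K⁻¹
Layer 3: α = (0.87 + 0.11×2)×10⁻⁴ = 1.09×10⁻⁴ K⁻¹
Layer 1: 240 × 0.79 × 3.4×10⁻⁴ = 0.064464 m
2.41×10⁻⁴ × 0.27 × 610 = 0.0396927 m
1.09×10⁻⁴ × 1800 × 0.36 = 0.070632 m
Δh = 0.064464 + 0.0396927 + 0.070632 = 0.1747887 m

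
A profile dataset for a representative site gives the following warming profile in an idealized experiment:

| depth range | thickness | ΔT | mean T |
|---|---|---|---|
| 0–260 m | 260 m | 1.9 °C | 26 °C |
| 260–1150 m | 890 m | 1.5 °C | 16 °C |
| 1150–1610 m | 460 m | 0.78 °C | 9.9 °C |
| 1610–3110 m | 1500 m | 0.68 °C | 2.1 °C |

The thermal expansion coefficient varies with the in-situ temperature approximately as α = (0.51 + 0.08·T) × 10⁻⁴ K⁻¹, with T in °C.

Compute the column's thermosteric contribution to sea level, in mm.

Layer 1: α = (0.51 + 0.08×26)×10⁻⁴ = 2.59×10⁻⁴ K⁻¹
Layer 2: α = (0.51 + 0.08×16)×10⁻⁴ = 1.79×10⁻⁴ K⁻¹
Layer 3: α = (0.51 + 0.08×9.9)×10⁻⁴ = 1.302×10⁻⁴ K⁻¹
Layer 4: α = (0.51 + 0.08×2.1)×10⁻⁴ = 0.678×10⁻⁴ K⁻¹
Layer 1: 2.59×10⁻⁴ × 1.9 × 260 = 0.127946 m
1.79×10⁻⁴ × 1.5 × 890 = 0.238965 m
1150–1610 m: 460 × 0.78 × 1.302×10⁻⁴ = 0.04671576 m
1610–3110 m: 0.68 × 0.678×10⁻⁴ × 1500 = 0.069156 m
Δh = 0.127946 + 0.238965 + 0.04671576 + 0.069156 = 0.48278276 m ≈ 480 mm

480 mm of thermosteric rise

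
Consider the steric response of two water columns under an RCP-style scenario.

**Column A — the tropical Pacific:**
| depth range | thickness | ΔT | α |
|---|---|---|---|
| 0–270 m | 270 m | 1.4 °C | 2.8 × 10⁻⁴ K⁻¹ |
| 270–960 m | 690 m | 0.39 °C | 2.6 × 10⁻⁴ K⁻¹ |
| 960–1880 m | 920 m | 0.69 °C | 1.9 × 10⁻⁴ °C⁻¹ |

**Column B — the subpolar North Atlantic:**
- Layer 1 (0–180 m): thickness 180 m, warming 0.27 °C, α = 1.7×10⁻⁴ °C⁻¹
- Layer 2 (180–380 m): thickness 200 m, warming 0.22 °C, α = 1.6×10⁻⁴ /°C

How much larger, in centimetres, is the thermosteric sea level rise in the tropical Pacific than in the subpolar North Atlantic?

Δh_A − Δh_B ≈ 28.1 cm

A 0–270 m: 270 × 2.8×10⁻⁴ × 1.4 = 0.10584 m
A Layer 2: 690 × 0.39 × 2.6×10⁻⁴ = 0.069966 m
A Layer 3: 920 × 1.9×10⁻⁴ × 0.69 = 0.120612 m
A total: 0.296418 m
B 0–180 m: 0.27 × 1.7×10⁻⁴ × 180 = 0.008262 m
B 1.6×10⁻⁴ × 0.22 × 200 = 0.00704 m
B total: 0.015302 m
Difference: 0.296418 − 0.015302 = 0.281116 m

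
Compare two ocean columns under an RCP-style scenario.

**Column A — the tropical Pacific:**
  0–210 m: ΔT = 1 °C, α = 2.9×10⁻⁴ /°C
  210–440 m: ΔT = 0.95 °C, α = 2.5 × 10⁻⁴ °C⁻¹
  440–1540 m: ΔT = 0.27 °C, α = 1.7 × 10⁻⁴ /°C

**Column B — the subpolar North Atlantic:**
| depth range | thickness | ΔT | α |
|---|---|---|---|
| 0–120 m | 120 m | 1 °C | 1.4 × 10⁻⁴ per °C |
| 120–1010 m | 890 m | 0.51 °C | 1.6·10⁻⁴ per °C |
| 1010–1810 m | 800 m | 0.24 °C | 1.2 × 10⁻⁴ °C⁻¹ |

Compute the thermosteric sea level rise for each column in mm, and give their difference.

A: 170 mm; B: 110 mm; difference 54 mm

A Layer 1: 210 × 2.9×10⁻⁴ × 1 = 0.06090 m
A 230 × 0.95 × 2.5×10⁻⁴ = 0.054625 m
A 0.27 × 1.7×10⁻⁴ × 1100 = 0.05049 m
A total: 0.166015 m
B 120 × 1.4×10⁻⁴ × 1 = 0.01680 m
B 120–1010 m: 1.6×10⁻⁴ × 890 × 0.51 = 0.072624 m
B Layer 3: 1.2×10⁻⁴ × 0.24 × 800 = 0.02304 m
B total: 0.112464 m
Difference: 0.166015 − 0.112464 = 0.053551 m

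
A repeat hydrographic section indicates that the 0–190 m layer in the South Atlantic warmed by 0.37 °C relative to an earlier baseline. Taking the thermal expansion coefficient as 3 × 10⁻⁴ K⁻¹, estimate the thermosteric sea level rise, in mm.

21.1 mm

Δh = αΔT·H = 3×10⁻⁴ × 0.37 × 190 = 0.02109 m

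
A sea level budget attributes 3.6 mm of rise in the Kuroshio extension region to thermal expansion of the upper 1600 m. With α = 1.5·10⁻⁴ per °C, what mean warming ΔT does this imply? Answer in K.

ΔT ≈ 0.0150 K

ΔT = Δh/(αH) = 0.0036 / (1.5×10⁻⁴ × 1600) = 0.01500 K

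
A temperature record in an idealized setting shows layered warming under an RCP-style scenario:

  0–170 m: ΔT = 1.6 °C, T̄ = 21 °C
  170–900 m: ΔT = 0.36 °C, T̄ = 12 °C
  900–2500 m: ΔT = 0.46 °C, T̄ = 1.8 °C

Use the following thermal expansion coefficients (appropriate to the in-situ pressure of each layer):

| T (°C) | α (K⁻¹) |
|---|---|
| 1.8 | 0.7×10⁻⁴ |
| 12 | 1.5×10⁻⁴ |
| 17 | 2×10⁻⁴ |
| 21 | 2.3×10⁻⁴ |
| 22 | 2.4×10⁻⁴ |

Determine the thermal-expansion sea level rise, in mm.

150 mm of thermosteric rise

Layer 1 at 21 °C → α = 2.3×10⁻⁴ K⁻¹
Layer 2 at 12 °C → α = 1.5×10⁻⁴ K⁻¹
Layer 3 at 1.8 °C → α = 0.7×10⁻⁴ K⁻¹
2.3×10⁻⁴ × 170 × 1.6 = 0.06256 m
0.36 × 1.5×10⁻⁴ × 730 = 0.03942 m
1600 × 0.46 × 0.7×10⁻⁴ = 0.05152 m
Δh = 0.06256 + 0.03942 + 0.05152 = 0.15350 m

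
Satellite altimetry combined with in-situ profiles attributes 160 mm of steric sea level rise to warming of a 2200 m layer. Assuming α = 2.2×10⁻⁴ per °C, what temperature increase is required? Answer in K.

ΔT = Δh/(αH) = 0.16 / (2.2×10⁻⁴ × 2200) ≈ 0.3306 K

0.331 K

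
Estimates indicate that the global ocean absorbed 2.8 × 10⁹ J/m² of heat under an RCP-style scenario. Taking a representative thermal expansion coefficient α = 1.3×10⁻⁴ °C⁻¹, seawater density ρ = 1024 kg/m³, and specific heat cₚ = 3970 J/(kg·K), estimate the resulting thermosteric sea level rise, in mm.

Δh = αQ/(ρcₚ) = 1.3×10⁻⁴ × 2.8×10⁹ / (1024 × 3970) ≈ 0.089539 m

about 89.5 mm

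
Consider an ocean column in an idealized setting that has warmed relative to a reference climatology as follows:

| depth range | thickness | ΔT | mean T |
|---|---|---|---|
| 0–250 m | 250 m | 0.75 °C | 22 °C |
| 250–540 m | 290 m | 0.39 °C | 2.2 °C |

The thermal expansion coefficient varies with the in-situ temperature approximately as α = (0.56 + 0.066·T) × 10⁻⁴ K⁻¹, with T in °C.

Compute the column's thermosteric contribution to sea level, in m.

Δh = 0.0457 m

Layer 1: α = (0.56 + 0.066×22)×10⁻⁴ = 2.012×10⁻⁴ K⁻¹
Layer 2: α = (0.56 + 0.066×2.2)×10⁻⁴ = 0.7052×10⁻⁴ K⁻¹
250 × 2.012×10⁻⁴ × 0.75 = 0.037725 m
Layer 2: 290 × 0.7052×10⁻⁴ × 0.39 = 0.007975812 m
Δh = 0.037725 + 0.007975812 = 0.045700812 m ≈ 0.0457 m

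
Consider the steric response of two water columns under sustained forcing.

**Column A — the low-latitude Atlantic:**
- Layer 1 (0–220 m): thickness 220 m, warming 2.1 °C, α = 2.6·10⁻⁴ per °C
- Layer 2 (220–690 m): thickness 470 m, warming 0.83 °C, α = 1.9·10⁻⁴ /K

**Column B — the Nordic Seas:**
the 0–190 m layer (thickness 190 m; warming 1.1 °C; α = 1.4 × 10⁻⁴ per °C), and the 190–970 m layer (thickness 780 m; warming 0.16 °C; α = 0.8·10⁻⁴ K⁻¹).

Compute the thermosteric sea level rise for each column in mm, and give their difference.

Δh_A ≈ 194 mm, Δh_B ≈ 39.2 mm; difference ≈ 155 mm

A 0–220 m: 2.1 × 2.6×10⁻⁴ × 220 = 0.12012 m
A Layer 2: 470 × 0.83 × 1.9×10⁻⁴ = 0.074119 m
A total: 0.194239 m
B Layer 1: 190 × 1.1 × 1.4×10⁻⁴ = 0.02926 m
B 0.16 × 780 × 0.8×10⁻⁴ = 0.009984 m
B total: 0.039244 m
Difference: 0.194239 − 0.039244 = 0.154995 m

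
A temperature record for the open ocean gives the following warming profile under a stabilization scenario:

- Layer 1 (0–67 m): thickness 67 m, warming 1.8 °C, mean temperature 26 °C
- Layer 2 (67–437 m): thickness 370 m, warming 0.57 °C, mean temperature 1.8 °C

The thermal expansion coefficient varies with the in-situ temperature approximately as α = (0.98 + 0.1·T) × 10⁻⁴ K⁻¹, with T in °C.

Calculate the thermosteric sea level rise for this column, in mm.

Δh ≈ 67.6 mm

Layer 1: α = (0.98 + 0.1×26)×10⁻⁴ = 3.58×10⁻⁴ K⁻¹
Layer 2: α = (0.98 + 0.1×1.8)×10⁻⁴ = 1.16×10⁻⁴ K⁻¹
Layer 1: 3.58×10⁻⁴ × 67 × 1.8 = 0.0431748 m
67–437 m: 1.16×10⁻⁴ × 0.57 × 370 = 0.0244644 m
Δh = 0.0431748 + 0.0244644 = 0.0676392 m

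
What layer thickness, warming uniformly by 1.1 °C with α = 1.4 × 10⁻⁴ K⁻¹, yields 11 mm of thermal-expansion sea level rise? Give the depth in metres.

H = Δh/(αΔT) = 0.011 / (1.4×10⁻⁴ × 1.1) ≈ 71.43 m

H ≈ 71.4 m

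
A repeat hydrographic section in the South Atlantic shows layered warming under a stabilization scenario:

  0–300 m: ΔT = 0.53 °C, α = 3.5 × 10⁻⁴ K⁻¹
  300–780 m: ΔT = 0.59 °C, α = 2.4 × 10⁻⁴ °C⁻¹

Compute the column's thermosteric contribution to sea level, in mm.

0–300 m: 300 × 0.53 × 3.5×10⁻⁴ = 0.05565 m
300–780 m: 480 × 2.4×10⁻⁴ × 0.59 = 0.067968 m
Δh = 0.05565 + 0.067968 = 0.123618 m

124 mm of thermosteric rise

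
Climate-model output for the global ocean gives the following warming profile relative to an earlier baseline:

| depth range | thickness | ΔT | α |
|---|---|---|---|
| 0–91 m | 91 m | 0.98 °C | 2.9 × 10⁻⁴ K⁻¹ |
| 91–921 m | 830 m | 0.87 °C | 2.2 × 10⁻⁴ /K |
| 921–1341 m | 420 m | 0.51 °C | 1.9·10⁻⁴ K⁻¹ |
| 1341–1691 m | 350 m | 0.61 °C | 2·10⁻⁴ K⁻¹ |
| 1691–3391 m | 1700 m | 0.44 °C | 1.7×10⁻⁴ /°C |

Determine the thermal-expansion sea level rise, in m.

Layer 1: 91 × 0.98 × 2.9×10⁻⁴ = 0.0258622 m
91–921 m: 830 × 2.2×10⁻⁴ × 0.87 = 0.158862 m
921–1341 m: 0.51 × 1.9×10⁻⁴ × 420 = 0.040698 m
1341–1691 m: 350 × 0.61 × 2×10⁻⁴ = 0.04270 m
Layer 5: 1.7×10⁻⁴ × 1700 × 0.44 = 0.12716 m
Δh = 0.0258622 + 0.158862 + 0.040698 + 0.04270 + 0.12716 = 0.3952822 m

0.395 m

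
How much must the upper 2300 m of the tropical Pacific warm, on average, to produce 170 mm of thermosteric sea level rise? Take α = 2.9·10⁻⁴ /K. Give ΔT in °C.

ΔT = Δh/(αH) = 0.17 / (2.9×10⁻⁴ × 2300) ≈ 0.2549 °C

about 0.255 °C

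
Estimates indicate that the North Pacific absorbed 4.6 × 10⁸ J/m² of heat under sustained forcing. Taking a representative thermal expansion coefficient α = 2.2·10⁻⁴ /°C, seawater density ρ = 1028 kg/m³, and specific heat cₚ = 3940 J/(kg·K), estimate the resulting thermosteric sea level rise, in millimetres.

Δh = αQ/(ρcₚ) = 2.2×10⁻⁴ × 4.6×10⁸ / (1028 × 3940) ≈ 0.024986 m

25.0 mm of thermosteric rise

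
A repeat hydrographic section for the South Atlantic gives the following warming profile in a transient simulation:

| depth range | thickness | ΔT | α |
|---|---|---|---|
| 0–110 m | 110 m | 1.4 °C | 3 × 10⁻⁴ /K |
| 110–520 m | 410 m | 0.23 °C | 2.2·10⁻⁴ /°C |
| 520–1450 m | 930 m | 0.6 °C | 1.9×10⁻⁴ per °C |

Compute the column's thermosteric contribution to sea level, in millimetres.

Layer 1: 1.4 × 3×10⁻⁴ × 110 = 0.04620 m
2.2×10⁻⁴ × 410 × 0.23 = 0.020746 m
520–1450 m: 0.6 × 1.9×10⁻⁴ × 930 = 0.10602 m
Δh = 0.04620 + 0.020746 + 0.10602 = 0.172966 m

170 mm of thermosteric rise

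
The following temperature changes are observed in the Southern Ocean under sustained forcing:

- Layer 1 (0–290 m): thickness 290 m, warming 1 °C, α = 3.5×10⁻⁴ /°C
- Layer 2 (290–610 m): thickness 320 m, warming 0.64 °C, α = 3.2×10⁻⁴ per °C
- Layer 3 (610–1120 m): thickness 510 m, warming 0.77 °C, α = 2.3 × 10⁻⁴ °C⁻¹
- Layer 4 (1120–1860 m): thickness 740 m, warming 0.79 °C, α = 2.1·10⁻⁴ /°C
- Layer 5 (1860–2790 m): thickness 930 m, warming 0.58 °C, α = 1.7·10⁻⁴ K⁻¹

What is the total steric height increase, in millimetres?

about 470 mm

290 × 3.5×10⁻⁴ × 1 = 0.10150 m
290–610 m: 3.2×10⁻⁴ × 0.64 × 320 = 0.065536 m
610–1120 m: 0.77 × 510 × 2.3×10⁻⁴ = 0.090321 m
0.79 × 740 × 2.1×10⁻⁴ = 0.122766 m
Layer 5: 1.7×10⁻⁴ × 930 × 0.58 = 0.091698 m
Δh = 0.10150 + 0.065536 + 0.090321 + 0.122766 + 0.091698 = 0.471821 m ≈ 470 mm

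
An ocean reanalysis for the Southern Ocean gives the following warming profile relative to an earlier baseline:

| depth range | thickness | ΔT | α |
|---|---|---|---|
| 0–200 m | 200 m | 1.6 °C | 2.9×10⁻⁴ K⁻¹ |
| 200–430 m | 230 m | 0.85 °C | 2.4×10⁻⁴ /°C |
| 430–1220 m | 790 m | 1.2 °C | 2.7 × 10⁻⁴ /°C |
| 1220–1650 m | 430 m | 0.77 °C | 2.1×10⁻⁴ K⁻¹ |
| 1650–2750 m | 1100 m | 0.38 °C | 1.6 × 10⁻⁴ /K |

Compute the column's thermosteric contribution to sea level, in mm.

0–200 m: 1.6 × 2.9×10⁻⁴ × 200 = 0.09280 m
2.4×10⁻⁴ × 230 × 0.85 = 0.04692 m
2.7×10⁻⁴ × 790 × 1.2 = 0.25596 m
0.77 × 2.1×10⁻⁴ × 430 = 0.069531 m
Layer 5: 1.6×10⁻⁴ × 0.38 × 1100 = 0.06688 m
Δh = 0.09280 + 0.04692 + 0.25596 + 0.069531 + 0.06688 = 0.532091 m

Δh ≈ 530 mm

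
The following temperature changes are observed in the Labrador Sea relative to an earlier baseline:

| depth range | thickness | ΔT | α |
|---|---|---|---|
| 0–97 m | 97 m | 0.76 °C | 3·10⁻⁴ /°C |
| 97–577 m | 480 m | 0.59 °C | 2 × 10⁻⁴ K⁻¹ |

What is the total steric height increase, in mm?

Layer 1: 3×10⁻⁴ × 97 × 0.76 = 0.022116 m
0.59 × 480 × 2×10⁻⁴ = 0.05664 m
Δh = 0.022116 + 0.05664 = 0.078756 m

about 78.8 mm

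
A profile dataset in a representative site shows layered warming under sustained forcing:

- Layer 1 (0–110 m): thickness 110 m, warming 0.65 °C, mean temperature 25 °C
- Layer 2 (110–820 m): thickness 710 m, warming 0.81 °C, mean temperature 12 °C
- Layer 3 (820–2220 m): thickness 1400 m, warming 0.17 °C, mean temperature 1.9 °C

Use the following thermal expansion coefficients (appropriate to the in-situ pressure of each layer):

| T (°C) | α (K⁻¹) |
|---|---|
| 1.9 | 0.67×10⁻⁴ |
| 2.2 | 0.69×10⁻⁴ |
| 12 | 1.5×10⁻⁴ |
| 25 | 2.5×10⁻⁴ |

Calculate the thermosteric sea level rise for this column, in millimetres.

Layer 1 at 25 °C → α = 2.5×10⁻⁴ K⁻¹
Layer 2 at 12 °C → α = 1.5×10⁻⁴ K⁻¹
Layer 3 at 1.9 °C → α = 0.67×10⁻⁴ K⁻¹
Layer 1: 0.65 × 2.5×10⁻⁴ × 110 = 0.017875 m
110–820 m: 710 × 0.81 × 1.5×10⁻⁴ = 0.086265 m
820–2220 m: 0.67×10⁻⁴ × 0.17 × 1400 = 0.015946 m
Δh = 0.017875 + 0.086265 + 0.015946 = 0.120086 m ≈ 120 mm

about 120 mm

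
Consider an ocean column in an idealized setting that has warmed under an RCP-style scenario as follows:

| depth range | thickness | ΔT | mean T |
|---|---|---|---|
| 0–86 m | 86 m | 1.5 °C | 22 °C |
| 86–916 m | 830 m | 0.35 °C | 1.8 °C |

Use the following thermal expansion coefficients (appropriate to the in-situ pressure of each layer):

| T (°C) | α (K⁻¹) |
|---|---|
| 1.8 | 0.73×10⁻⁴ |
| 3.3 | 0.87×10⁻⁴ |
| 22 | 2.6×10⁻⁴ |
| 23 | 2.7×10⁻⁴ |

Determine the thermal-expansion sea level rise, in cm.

about 5.47 cm

Layer 1 at 22 °C → α = 2.6×10⁻⁴ K⁻¹
Layer 2 at 1.8 °C → α = 0.73×10⁻⁴ K⁻¹
Layer 1: 2.6×10⁻⁴ × 86 × 1.5 = 0.03354 m
0.73×10⁻⁴ × 0.35 × 830 = 0.0212065 m
Δh = 0.03354 + 0.0212065 = 0.0547465 m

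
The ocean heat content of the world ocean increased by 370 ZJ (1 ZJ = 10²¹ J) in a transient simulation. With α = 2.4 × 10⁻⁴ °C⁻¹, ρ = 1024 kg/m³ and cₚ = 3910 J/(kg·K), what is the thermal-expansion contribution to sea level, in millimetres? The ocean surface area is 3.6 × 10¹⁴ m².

Per unit area: Q = 370×10²¹ / (3.6×10¹⁴) ≈ 1.028×10⁹ J/m²
Δh = αQ/(ρcₚ) = 2.4×10⁻⁴ × 1.028×10⁹ / (1024 × 3910) ≈ 0.061621 m

61.6 mm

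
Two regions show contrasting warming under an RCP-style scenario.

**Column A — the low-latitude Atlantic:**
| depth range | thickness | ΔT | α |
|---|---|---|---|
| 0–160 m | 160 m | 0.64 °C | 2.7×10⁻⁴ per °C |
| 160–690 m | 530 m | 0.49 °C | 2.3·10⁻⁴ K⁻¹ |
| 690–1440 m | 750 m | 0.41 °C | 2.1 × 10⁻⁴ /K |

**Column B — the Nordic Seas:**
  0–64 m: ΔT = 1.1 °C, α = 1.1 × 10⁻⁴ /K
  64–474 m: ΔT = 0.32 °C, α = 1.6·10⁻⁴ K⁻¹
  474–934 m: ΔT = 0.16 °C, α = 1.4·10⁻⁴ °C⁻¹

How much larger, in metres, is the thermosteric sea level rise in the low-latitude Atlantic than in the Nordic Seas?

0.113 m

A Layer 1: 0.64 × 2.7×10⁻⁴ × 160 = 0.027648 m
A 160–690 m: 530 × 2.3×10⁻⁴ × 0.49 = 0.059731 m
A 0.41 × 750 × 2.1×10⁻⁴ = 0.064575 m
A total: 0.151954 m
B Layer 1: 1.1×10⁻⁴ × 64 × 1.1 = 0.007744 m
B 410 × 0.32 × 1.6×10⁻⁴ = 0.020992 m
B 474–934 m: 0.16 × 1.4×10⁻⁴ × 460 = 0.010304 m
B total: 0.03904 m
Difference: 0.151954 − 0.03904 = 0.112914 m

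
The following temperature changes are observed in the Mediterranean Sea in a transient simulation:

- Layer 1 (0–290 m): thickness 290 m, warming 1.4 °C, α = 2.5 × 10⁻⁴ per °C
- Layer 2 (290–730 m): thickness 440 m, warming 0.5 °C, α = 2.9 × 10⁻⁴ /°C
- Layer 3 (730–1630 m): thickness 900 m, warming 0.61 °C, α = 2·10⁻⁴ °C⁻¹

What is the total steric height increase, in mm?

2.5×10⁻⁴ × 290 × 1.4 = 0.10150 m
290–730 m: 0.5 × 440 × 2.9×10⁻⁴ = 0.06380 m
Layer 3: 0.61 × 900 × 2×10⁻⁴ = 0.10980 m
Δh = 0.10150 + 0.06380 + 0.10980 = 0.27510 m ≈ 280 mm

Δh ≈ 280 mm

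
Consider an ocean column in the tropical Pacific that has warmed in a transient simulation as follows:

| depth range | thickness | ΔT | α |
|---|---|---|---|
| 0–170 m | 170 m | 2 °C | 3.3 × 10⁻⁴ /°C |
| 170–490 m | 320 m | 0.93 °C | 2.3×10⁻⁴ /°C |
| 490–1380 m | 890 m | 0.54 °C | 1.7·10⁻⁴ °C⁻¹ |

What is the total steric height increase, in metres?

0.262 m

Layer 1: 170 × 2 × 3.3×10⁻⁴ = 0.11220 m
0.93 × 2.3×10⁻⁴ × 320 = 0.068448 m
490–1380 m: 1.7×10⁻⁴ × 0.54 × 890 = 0.081702 m
Δh = 0.11220 + 0.068448 + 0.081702 = 0.26235 m ≈ 0.262 m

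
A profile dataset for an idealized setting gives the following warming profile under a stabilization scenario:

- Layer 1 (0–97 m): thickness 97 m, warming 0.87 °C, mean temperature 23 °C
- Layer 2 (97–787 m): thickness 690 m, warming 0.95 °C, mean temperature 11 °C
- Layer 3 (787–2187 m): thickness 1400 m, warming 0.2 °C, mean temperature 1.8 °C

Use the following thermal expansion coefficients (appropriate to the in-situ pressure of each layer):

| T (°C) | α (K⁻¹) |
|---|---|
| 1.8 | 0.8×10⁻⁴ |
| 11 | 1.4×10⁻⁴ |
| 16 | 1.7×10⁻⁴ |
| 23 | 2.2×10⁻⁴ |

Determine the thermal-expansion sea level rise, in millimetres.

Layer 1 at 23 °C → α = 2.2×10⁻⁴ K⁻¹
Layer 2 at 11 °C → α = 1.4×10⁻⁴ K⁻¹
Layer 3 at 1.8 °C → α = 0.8×10⁻⁴ K⁻¹
97 × 0.87 × 2.2×10⁻⁴ = 0.0185658 m
97–787 m: 1.4×10⁻⁴ × 0.95 × 690 = 0.09177 m
0.8×10⁻⁴ × 1400 × 0.2 = 0.02240 m
Δh = 0.0185658 + 0.09177 + 0.02240 = 0.1327358 m ≈ 133 mm

133 mm of thermosteric rise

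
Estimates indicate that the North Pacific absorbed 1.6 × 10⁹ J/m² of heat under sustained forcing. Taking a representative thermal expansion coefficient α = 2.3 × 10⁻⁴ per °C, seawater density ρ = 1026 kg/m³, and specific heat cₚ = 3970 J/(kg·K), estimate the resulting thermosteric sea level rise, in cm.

Δh = 9.0 cm

Δh = αQ/(ρcₚ) = 2.3×10⁻⁴ × 1.6×10⁹ / (1026 × 3970) ≈ 0.090346 m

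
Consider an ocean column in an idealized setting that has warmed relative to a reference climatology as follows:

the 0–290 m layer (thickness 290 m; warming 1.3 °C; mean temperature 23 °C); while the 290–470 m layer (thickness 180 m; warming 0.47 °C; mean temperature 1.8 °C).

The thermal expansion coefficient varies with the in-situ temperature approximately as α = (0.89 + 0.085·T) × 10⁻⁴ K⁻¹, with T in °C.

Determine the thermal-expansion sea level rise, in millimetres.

116 mm

Layer 1: α = (0.89 + 0.085×23)×10⁻⁴ = 2.845×10⁻⁴ K⁻¹
Layer 2: α = (0.89 + 0.085×1.8)×10⁻⁴ = 1.043×10⁻⁴ K⁻¹
0–290 m: 2.845×10⁻⁴ × 290 × 1.3 = 0.1072565 m
290–470 m: 1.043×10⁻⁴ × 0.47 × 180 = 0.00882378 m
Δh = 0.1072565 + 0.00882378 = 0.11608028 m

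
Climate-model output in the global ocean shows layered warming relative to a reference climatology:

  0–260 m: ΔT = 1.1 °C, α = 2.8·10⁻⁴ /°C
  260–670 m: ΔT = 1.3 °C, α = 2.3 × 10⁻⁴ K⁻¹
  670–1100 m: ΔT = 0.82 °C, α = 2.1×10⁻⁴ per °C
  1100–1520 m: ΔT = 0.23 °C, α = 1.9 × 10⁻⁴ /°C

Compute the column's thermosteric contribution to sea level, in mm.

Δh = 295 mm

Layer 1: 1.1 × 260 × 2.8×10⁻⁴ = 0.08008 m
2.3×10⁻⁴ × 410 × 1.3 = 0.12259 m
430 × 2.1×10⁻⁴ × 0.82 = 0.074046 m
Layer 4: 420 × 0.23 × 1.9×10⁻⁴ = 0.018354 m
Δh = 0.08008 + 0.12259 + 0.074046 + 0.018354 = 0.29507 m ≈ 295 mm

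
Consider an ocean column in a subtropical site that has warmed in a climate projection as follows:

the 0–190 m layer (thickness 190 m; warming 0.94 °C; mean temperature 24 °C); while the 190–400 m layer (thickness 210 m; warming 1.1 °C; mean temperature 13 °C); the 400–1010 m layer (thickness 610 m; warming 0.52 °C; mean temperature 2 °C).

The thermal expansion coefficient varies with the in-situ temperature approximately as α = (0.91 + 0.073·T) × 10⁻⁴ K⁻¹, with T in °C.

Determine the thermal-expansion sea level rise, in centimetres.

Layer 1: α = (0.91 + 0.073×24)×10⁻⁴ = 2.662×10⁻⁴ K⁻¹
Layer 2: α = (0.91 + 0.073×13)×10⁻⁴ = 1.859×10⁻⁴ K⁻¹
Layer 3: α = (0.91 + 0.073×2)×10⁻⁴ = 1.056×10⁻⁴ K⁻¹
190 × 2.662×10⁻⁴ × 0.94 = 0.04754332 m
190–400 m: 210 × 1.859×10⁻⁴ × 1.1 = 0.0429429 m
1.056×10⁻⁴ × 0.52 × 610 = 0.03349632 m
Δh = 0.04754332 + 0.0429429 + 0.03349632 = 0.12398254 m ≈ 12.4 cm

about 12.4 cm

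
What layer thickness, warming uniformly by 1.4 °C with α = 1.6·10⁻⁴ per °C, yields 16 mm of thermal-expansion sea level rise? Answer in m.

H = Δh/(αΔT) = 0.016 / (1.6×10⁻⁴ × 1.4) ≈ 71.43 m

about 71.4 m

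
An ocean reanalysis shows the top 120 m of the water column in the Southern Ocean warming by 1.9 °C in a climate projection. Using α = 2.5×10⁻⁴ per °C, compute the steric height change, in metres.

Δh = αΔT·H = 2.5×10⁻⁴ × 1.9 × 120 = 0.05700 m

Δh = 0.0570 m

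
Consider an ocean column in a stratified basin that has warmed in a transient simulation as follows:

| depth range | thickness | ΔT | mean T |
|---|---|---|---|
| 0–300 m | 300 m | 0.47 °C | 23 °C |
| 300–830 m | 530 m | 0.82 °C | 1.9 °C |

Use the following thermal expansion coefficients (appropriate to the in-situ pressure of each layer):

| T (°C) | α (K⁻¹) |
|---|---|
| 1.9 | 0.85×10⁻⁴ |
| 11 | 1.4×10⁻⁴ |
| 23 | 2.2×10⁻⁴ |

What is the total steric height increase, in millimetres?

Layer 1 at 23 °C → α = 2.2×10⁻⁴ K⁻¹
Layer 2 at 1.9 °C → α = 0.85×10⁻⁴ K⁻¹
0.47 × 300 × 2.2×10⁻⁴ = 0.03102 m
Layer 2: 530 × 0.85×10⁻⁴ × 0.82 = 0.036941 m
Δh = 0.03102 + 0.036941 = 0.067961 m

about 68 mm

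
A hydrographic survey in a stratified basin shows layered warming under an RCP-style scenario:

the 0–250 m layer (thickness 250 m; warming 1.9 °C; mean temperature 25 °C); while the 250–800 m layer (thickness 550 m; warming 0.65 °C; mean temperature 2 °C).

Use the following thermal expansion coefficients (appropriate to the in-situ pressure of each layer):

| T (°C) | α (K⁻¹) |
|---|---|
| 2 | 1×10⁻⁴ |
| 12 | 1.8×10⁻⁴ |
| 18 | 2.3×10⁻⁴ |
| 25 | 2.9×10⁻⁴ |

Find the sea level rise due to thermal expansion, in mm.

Layer 1 at 25 °C → α = 2.9×10⁻⁴ K⁻¹
Layer 2 at 2 °C → α = 1×10⁻⁴ K⁻¹
Layer 1: 2.9×10⁻⁴ × 1.9 × 250 = 0.13775 m
Layer 2: 1×10⁻⁴ × 0.65 × 550 = 0.03575 m
Δh = 0.13775 + 0.03575 = 0.17350 m

about 174 mm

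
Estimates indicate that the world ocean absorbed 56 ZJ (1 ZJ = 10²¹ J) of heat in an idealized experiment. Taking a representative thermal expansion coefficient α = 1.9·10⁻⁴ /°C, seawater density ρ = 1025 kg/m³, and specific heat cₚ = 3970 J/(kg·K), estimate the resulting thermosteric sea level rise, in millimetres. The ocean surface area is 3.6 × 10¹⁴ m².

Per unit area: Q = 56×10²¹ / (3.6×10¹⁴) ≈ 1.556×10⁸ J/m²
Δh = αQ/(ρcₚ) = 1.9×10⁻⁴ × 1.556×10⁸ / (1025 × 3970) ≈ 0.0072652 m

Δh ≈ 7.3 mm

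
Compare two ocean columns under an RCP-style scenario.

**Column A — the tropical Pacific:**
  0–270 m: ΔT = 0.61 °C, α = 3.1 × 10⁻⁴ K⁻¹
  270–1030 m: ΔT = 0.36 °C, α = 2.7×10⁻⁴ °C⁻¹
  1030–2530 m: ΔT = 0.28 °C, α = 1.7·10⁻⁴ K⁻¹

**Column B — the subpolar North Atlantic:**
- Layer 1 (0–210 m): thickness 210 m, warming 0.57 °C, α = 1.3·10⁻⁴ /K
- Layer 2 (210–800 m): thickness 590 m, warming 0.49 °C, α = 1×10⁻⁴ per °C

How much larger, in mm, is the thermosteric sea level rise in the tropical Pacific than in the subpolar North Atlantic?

A Layer 1: 0.61 × 3.1×10⁻⁴ × 270 = 0.051057 m
A 270–1030 m: 2.7×10⁻⁴ × 0.36 × 760 = 0.073872 m
A 1030–2530 m: 1.7×10⁻⁴ × 0.28 × 1500 = 0.07140 m
A total: 0.196329 m
B Layer 1: 0.57 × 1.3×10⁻⁴ × 210 = 0.015561 m
B 210–800 m: 590 × 1×10⁻⁴ × 0.49 = 0.02891 m
B total: 0.044471 m
Difference: 0.196329 − 0.044471 = 0.151858 m

Δh_A − Δh_B ≈ 152 mm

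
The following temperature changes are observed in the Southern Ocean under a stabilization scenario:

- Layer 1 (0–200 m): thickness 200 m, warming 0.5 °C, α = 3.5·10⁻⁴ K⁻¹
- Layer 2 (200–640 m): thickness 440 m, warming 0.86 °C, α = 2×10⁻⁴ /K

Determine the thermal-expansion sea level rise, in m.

0–200 m: 3.5×10⁻⁴ × 200 × 0.5 = 0.03500 m
0.86 × 440 × 2×10⁻⁴ = 0.07568 m
Δh = 0.03500 + 0.07568 = 0.11068 m ≈ 0.111 m

0.111 m of thermosteric rise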